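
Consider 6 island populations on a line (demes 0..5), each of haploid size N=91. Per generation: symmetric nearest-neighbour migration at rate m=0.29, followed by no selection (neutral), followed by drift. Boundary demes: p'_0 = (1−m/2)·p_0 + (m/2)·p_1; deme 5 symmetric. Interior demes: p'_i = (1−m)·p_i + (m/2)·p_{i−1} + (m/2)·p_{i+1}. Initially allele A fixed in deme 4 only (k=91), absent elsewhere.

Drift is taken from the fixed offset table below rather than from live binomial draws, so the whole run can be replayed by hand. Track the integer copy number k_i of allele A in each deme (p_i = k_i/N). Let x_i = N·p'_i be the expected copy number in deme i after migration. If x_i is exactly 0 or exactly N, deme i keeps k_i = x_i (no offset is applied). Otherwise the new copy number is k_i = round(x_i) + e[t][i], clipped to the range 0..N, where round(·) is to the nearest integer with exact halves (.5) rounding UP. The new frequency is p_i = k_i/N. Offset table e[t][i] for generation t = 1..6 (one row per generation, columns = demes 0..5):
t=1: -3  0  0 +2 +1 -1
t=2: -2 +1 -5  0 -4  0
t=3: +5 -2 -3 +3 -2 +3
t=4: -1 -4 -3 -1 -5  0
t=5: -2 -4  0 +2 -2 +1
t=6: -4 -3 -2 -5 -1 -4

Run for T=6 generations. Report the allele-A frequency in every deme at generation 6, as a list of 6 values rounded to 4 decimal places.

t=0: k=[0 0 0 0 91 0]
t=1: x=[0.0000 0.0000 0.0000 13.1950 64.6100 13.1950] k=[0 0 0 15 66 12]
t=2: x=[0.0000 0.0000 2.1750 20.2200 50.7750 19.8300] k=[0 0 0 20 47 20]
t=3: x=[0.0000 0.0000 2.9000 21.0150 39.1700 23.9150] k=[0 0 0 24 37 27]
t=4: x=[0.0000 0.0000 3.4800 22.4050 33.6650 28.4500] k=[0 0 0 21 29 28]
t=5: x=[0.0000 0.0000 3.0450 19.1150 27.6950 28.1450] k=[0 0 3 21 26 29]
t=6: x=[0.0000 0.4350 5.1750 19.1150 25.7100 28.5650] k=[0 0 3 14 25 25]

[0.0000, 0.0000, 0.0330, 0.1538, 0.2747, 0.2747]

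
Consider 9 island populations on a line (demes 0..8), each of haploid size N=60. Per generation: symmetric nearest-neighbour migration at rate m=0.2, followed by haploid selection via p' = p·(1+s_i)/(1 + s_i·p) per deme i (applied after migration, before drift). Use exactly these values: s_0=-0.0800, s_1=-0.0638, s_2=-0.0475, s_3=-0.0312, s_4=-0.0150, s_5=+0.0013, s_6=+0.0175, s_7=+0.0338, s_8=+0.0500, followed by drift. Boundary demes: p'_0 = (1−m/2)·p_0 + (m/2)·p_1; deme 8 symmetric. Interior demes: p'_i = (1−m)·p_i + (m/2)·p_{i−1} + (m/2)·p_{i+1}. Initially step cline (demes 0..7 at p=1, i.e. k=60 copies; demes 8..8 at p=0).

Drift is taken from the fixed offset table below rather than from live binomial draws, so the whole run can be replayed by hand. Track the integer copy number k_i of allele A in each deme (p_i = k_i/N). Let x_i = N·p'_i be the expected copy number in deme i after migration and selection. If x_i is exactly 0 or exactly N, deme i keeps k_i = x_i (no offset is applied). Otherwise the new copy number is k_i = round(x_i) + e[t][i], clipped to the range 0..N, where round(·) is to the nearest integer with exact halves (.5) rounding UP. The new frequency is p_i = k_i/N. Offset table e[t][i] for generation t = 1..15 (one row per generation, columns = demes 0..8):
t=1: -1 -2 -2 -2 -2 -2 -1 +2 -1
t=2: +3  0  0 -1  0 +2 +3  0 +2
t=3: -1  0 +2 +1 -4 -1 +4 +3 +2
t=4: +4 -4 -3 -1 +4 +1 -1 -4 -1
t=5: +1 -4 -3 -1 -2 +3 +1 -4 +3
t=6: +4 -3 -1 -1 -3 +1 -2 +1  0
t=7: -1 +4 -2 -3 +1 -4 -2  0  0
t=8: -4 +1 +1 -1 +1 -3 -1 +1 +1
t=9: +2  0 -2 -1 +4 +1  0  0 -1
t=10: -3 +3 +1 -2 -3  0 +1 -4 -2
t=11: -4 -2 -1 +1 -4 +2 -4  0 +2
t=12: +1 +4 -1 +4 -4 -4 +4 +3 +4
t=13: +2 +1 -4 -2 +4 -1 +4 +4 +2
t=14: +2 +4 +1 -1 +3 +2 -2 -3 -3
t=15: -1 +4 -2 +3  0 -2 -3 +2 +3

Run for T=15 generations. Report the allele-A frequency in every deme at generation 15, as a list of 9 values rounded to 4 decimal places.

[1.0000, 1.0000, 0.9667, 0.9833, 0.9500, 0.8667, 0.8167, 0.8333, 0.8000]

t=0: k=[60 60 60 60 60 60 60 60 0]
t=1: x=[60.0000 60.0000 60.0000 60.0000 60.0000 60.0000 60.0000 54.1771 6.2687] k=[60 60 60 60 60 60 60 56 5]
t=2: x=[60.0000 60.0000 60.0000 60.0000 60.0000 60.0000 59.6068 51.5444 10.5165] k=[60 60 60 60 60 60 60 52 13]
t=3: x=[60.0000 60.0000 60.0000 60.0000 60.0000 60.0000 59.2136 49.1976 17.4986] k=[60 60 60 60 60 60 60 52 19]
t=4: x=[60.0000 60.0000 60.0000 60.0000 60.0000 60.0000 59.2136 49.7848 22.9878] k=[60 60 60 60 60 60 58 46 22]
t=5: x=[60.0000 60.0000 60.0000 60.0000 60.0000 59.8003 57.0491 45.1742 25.1094] k=[60 60 60 60 60 60 58 41 28]
t=6: x=[60.0000 60.0000 60.0000 60.0000 60.0000 59.8003 56.5567 41.8239 30.0317] k=[60 60 60 60 60 60 55 43 30]
t=7: x=[60.0000 60.0000 60.0000 60.0000 60.0000 59.5006 54.3889 43.3035 32.0296] k=[60 60 60 60 60 56 52 43 32]
t=8: x=[60.0000 60.0000 60.0000 60.0000 59.5939 56.0048 51.6258 43.2049 33.8221] k=[60 60 60 60 60 53 51 44 35]
t=9: x=[60.0000 60.0000 60.0000 60.0000 59.2895 53.5075 50.6379 44.1901 36.6000] k=[60 60 60 60 60 55 51 44 36]
t=10: x=[60.0000 60.0000 60.0000 60.0000 59.4925 55.1058 50.8355 44.2885 37.4903] k=[60 60 60 60 56 55 52 40 35]
t=11: x=[60.0000 60.0000 60.0000 59.5872 56.2472 54.8062 51.2307 41.1326 36.2040] k=[60 60 60 60 52 57 47 41 38]
t=12: x=[60.0000 60.0000 60.0000 59.1746 53.2095 55.5054 47.5718 41.7252 38.9712] k=[60 60 60 60 49 52 52 45 43]
t=13: x=[60.0000 60.0000 60.0000 58.8652 50.2775 51.7093 51.4283 45.8624 43.7838] k=[60 60 60 57 54 51 55 50 46]
t=14: x=[60.0000 60.0000 59.6851 56.9084 53.9179 51.7093 54.1917 50.3717 46.9063] k=[60 60 60 56 57 54 52 47 44]
t=15: x=[60.0000 60.0000 59.5802 56.3941 56.5512 54.1069 51.8233 47.5315 44.8590] k=[60 60 58 59 57 52 49 50 48]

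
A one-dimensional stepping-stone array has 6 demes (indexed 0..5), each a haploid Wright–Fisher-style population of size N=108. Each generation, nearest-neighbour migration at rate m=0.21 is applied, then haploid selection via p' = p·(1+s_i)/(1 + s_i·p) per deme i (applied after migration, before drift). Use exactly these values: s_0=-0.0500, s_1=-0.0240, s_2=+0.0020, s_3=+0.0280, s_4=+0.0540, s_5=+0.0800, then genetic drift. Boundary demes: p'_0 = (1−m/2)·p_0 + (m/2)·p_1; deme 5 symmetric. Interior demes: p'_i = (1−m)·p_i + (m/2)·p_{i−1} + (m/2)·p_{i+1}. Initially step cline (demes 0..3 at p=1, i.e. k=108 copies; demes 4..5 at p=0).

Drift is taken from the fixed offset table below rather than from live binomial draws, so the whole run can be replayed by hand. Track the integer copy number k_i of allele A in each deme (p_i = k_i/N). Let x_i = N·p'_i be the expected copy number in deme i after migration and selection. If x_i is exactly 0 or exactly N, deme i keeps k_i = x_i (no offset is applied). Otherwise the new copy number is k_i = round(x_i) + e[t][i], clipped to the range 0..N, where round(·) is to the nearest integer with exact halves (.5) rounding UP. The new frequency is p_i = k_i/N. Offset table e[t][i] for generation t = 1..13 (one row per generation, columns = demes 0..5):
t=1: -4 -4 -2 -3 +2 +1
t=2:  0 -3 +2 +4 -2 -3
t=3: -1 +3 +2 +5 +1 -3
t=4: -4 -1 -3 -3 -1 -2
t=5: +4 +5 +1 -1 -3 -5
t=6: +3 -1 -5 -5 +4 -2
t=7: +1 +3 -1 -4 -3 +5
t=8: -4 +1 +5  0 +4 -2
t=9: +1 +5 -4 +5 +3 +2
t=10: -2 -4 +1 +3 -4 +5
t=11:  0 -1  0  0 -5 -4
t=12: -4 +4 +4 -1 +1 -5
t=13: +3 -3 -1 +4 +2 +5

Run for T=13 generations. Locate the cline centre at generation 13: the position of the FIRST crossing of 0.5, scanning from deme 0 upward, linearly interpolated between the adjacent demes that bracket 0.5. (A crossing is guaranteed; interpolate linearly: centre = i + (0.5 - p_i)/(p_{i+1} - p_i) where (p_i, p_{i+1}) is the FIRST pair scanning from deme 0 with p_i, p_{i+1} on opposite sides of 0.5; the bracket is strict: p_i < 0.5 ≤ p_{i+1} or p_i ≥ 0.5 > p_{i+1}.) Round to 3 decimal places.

t=0: k=[108 108 108 108 0 0]
t=1: x=[108.0000 108.0000 108.0000 96.9372 11.8850 0.0000] k=[108 108 108 94 14 0]
t=2: x=[108.0000 108.0000 106.5329 87.5320 21.8318 1.5859] k=[108 108 108 92 20 0]
t=3: x=[108.0000 108.0000 106.3233 86.5979 26.4975 2.2645] k=[108 108 108 92 27 0]
t=4: x=[108.0000 108.0000 106.3233 87.3207 32.1651 3.0554] k=[108 108 103 84 31 1]
t=5: x=[108.0000 107.4622 101.5421 80.9932 34.6407 4.4683] k=[108 108 103 80 32 0]
t=6: x=[108.0000 107.4622 101.1229 77.9773 34.9108 3.6198] k=[108 106 96 73 39 2]
t=7: x=[107.7790 105.0920 94.6584 72.5061 40.0003 6.3282] k=[108 108 94 69 37 11]
t=8: x=[108.0000 106.4944 92.8710 68.9560 38.9296 14.6791] k=[108 107 98 69 43 13]
t=9: x=[107.8895 106.1155 95.9215 69.9979 43.9438 17.2358] k=[108 108 92 75 47 19]
t=10: x=[108.0000 106.2793 91.9224 74.4866 48.4006 23.3163] k=[108 102 93 77 44 28]
t=11: x=[107.3370 101.5390 92.2918 75.8421 47.1774 31.3648] k=[107 101 92 76 42 27]
t=12: x=[106.2856 100.5176 91.2932 74.7489 45.3726 30.2213] k=[102 105 95 74 46 25]
t=13: x=[102.0323 103.5321 93.8696 73.9125 48.1339 28.8010] k=[105 101 93 78 50 34]

3.857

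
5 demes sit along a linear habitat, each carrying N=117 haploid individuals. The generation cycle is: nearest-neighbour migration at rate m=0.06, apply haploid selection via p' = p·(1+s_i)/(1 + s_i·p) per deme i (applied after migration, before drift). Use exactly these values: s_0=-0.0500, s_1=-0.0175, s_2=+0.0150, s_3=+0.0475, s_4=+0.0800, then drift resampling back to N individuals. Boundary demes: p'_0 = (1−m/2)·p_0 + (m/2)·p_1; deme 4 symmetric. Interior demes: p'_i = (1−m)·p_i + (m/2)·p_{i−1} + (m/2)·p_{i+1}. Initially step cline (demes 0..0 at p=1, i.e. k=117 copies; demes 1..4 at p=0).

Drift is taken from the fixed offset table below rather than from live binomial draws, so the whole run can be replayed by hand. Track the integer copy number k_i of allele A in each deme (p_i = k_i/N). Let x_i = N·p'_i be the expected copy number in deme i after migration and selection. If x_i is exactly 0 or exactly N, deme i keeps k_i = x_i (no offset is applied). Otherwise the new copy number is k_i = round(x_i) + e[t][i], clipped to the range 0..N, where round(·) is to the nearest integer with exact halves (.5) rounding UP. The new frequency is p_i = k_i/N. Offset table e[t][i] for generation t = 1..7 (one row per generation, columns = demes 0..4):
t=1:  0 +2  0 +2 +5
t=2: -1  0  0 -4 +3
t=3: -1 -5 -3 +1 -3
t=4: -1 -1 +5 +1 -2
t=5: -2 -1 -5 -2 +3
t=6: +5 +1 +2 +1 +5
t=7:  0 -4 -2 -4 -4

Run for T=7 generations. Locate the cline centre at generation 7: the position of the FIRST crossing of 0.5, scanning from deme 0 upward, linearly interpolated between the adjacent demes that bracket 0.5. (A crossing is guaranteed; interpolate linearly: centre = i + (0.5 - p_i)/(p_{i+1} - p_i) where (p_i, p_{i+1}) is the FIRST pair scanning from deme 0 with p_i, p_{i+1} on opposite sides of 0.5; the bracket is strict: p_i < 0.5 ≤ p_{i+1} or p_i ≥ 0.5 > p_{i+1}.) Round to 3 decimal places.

t=0: k=[117 0 0 0 0]
t=1: x=[113.3111 3.4504 0.0000 0.0000 0.0000] k=[113 5 0 0 0]
t=2: x=[109.4037 7.9581 0.1522 0.0000 0.0000] k=[108 8 0 0 0]
t=3: x=[104.4362 10.5887 0.2436 0.0000 0.0000] k=[103 6 0 0 0]
t=4: x=[99.3344 8.5884 0.1827 0.0000 0.0000] k=[98 8 5 0 0]
t=5: x=[94.3787 10.4409 5.0109 0.1571 0.0000] k=[92 9 0 0 0]
t=6: x=[88.4166 11.0422 0.2740 0.0000 0.0000] k=[93 12 2 0 0]
t=7: x=[89.5058 13.9121 2.2729 0.0628 0.0000] k=[90 10 0 0 0]

0.394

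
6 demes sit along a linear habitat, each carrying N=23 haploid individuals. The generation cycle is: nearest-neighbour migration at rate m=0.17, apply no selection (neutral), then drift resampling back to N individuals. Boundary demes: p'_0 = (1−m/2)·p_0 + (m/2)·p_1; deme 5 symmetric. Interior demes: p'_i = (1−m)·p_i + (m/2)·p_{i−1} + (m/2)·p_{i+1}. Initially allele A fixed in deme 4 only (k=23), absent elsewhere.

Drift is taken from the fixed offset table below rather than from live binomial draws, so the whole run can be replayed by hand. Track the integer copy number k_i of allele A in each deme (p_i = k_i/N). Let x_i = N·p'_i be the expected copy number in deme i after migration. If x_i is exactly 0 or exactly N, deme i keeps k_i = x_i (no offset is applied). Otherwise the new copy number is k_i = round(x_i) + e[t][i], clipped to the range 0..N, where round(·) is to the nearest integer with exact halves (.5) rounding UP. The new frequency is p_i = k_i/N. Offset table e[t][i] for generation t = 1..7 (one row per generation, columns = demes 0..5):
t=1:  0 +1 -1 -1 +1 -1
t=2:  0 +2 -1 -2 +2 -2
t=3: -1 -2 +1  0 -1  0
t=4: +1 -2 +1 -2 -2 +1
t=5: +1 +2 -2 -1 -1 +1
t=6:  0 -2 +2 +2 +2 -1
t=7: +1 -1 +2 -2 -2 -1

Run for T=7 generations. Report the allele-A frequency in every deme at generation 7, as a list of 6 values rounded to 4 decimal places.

[0.0000, 0.0000, 0.1739, 0.0870, 0.3043, 0.2174]

t=0: k=[0 0 0 0 23 0]
t=1: x=[0.0000 0.0000 0.0000 1.9550 19.0900 1.9550] k=[0 0 0 1 20 1]
t=2: x=[0.0000 0.0000 0.0850 2.5300 16.7700 2.6150] k=[0 0 0 1 19 1]
t=3: x=[0.0000 0.0000 0.0850 2.4450 15.9400 2.5300] k=[0 0 1 2 15 3]
t=4: x=[0.0000 0.0850 1.0000 3.0200 12.8750 4.0200] k=[0 0 2 1 11 5]
t=5: x=[0.0000 0.1700 1.7450 1.9350 9.6400 5.5100] k=[0 2 0 1 9 7]
t=6: x=[0.1700 1.6600 0.2550 1.5950 8.1500 7.1700] k=[0 0 2 4 10 6]
t=7: x=[0.0000 0.1700 2.0000 4.3400 9.1500 6.3400] k=[0 0 4 2 7 5]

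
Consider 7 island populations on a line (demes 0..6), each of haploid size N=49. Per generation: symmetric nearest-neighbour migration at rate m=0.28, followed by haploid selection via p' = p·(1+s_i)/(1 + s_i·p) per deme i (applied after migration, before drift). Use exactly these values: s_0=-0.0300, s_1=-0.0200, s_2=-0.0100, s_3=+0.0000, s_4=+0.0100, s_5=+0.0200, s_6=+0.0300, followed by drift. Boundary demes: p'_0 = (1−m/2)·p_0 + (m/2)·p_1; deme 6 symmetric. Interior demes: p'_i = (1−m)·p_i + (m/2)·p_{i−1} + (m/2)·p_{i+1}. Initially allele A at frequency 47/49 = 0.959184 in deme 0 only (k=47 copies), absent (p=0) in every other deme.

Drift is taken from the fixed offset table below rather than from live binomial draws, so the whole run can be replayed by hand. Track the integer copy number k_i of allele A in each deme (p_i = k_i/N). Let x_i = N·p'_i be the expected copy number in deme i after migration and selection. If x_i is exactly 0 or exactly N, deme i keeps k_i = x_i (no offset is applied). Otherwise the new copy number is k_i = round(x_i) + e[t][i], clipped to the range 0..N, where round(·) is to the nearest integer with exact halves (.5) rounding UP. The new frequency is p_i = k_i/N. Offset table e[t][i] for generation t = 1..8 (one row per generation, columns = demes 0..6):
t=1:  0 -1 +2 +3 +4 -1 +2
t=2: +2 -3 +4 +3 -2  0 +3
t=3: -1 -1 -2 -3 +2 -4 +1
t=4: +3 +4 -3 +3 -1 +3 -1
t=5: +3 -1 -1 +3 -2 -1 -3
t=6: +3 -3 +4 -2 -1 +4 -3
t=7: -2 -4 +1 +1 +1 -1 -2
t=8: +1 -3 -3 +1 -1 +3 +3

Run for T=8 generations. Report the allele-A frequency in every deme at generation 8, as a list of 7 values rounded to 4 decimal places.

t=0: k=[47 0 0 0 0 0 0]
t=1: x=[40.2023 6.4658 0.0000 0.0000 0.0000 0.0000 0.0000] k=[40 5 0 0 0 0 0]
t=2: x=[34.7947 9.0500 0.6931 0.0000 0.0000 0.0000 0.0000] k=[37 6 5 0 0 0 0]
t=3: x=[32.3266 10.0378 4.3996 0.7000 0.0000 0.0000 0.0000] k=[31 9 2 0 0 0 0]
t=4: x=[27.5534 10.9275 2.6745 0.2800 0.0000 0.0000 0.0000] k=[31 15 0 3 0 0 0]
t=5: x=[28.3972 14.9295 2.4961 2.1600 0.4242 0.0000 0.0000] k=[31 14 1 5 0 0 0]
t=6: x=[28.2565 14.3541 3.3485 3.7400 0.7069 0.0000 0.0000] k=[31 11 7 2 0 0 0]
t=7: x=[27.8346 13.0457 6.8009 2.4200 0.2828 0.0000 0.0000] k=[26 9 8 3 1 0 0]
t=8: x=[23.2476 11.0660 7.3768 3.4200 1.1511 0.1428 0.0000] k=[24 8 4 4 0 3 0]

[0.4898, 0.1633, 0.0816, 0.0816, 0.0000, 0.0612, 0.0000]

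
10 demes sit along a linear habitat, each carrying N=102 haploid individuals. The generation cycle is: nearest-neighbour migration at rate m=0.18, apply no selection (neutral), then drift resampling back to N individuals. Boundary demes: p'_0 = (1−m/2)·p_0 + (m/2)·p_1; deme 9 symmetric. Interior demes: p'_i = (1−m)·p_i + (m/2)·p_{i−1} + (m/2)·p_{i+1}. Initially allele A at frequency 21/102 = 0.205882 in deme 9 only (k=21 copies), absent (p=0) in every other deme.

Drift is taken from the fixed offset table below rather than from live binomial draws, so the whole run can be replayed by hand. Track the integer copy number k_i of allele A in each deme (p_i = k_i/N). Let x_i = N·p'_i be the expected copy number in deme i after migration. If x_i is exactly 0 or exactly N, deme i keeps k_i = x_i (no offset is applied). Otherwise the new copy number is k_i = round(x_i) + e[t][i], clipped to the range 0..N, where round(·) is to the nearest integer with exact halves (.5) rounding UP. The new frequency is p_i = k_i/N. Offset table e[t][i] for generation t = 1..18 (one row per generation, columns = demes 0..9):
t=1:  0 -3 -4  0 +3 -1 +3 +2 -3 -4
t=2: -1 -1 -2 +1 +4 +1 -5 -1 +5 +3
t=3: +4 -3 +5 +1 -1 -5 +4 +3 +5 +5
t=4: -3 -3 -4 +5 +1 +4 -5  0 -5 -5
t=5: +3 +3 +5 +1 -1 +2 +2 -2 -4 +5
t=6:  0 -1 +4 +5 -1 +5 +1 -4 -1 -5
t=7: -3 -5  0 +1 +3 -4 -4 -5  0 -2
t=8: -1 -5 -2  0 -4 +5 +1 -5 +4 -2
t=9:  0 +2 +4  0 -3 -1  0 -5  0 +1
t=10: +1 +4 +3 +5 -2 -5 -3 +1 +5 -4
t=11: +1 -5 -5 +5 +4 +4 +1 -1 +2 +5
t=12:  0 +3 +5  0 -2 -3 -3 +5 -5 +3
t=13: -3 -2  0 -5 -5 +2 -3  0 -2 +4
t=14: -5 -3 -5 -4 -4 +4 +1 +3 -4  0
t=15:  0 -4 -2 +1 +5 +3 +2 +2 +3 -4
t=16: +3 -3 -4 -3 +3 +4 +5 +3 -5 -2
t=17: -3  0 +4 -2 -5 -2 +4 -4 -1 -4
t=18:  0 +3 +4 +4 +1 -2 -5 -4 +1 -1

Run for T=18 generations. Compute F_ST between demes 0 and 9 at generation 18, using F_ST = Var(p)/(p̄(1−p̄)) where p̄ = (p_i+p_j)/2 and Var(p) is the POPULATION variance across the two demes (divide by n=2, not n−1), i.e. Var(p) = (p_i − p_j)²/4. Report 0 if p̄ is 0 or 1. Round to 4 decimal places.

t=0: k=[0 0 0 0 0 0 0 0 0 21]
t=1: x=[0.0000 0.0000 0.0000 0.0000 0.0000 0.0000 0.0000 0.0000 1.8900 19.1100] k=[0 0 0 0 0 0 0 0 0 15]
t=2: x=[0.0000 0.0000 0.0000 0.0000 0.0000 0.0000 0.0000 0.0000 1.3500 13.6500] k=[0 0 0 0 0 0 0 0 6 17]
t=3: x=[0.0000 0.0000 0.0000 0.0000 0.0000 0.0000 0.0000 0.5400 6.4500 16.0100] k=[0 0 0 0 0 0 0 4 11 21]
t=4: x=[0.0000 0.0000 0.0000 0.0000 0.0000 0.0000 0.3600 4.2700 11.2700 20.1000] k=[0 0 0 0 0 0 0 4 6 15]
t=5: x=[0.0000 0.0000 0.0000 0.0000 0.0000 0.0000 0.3600 3.8200 6.6300 14.1900] k=[0 0 0 0 0 0 2 2 3 19]
t=6: x=[0.0000 0.0000 0.0000 0.0000 0.0000 0.1800 1.8200 2.0900 4.3500 17.5600] k=[0 0 0 0 0 5 3 0 3 13]
t=7: x=[0.0000 0.0000 0.0000 0.0000 0.4500 4.3700 2.9100 0.5400 3.6300 12.1000] k=[0 0 0 0 3 0 0 0 4 10]
t=8: x=[0.0000 0.0000 0.0000 0.2700 2.4600 0.2700 0.0000 0.3600 4.1800 9.4600] k=[0 0 0 0 0 5 0 0 8 7]
t=9: x=[0.0000 0.0000 0.0000 0.0000 0.4500 4.1000 0.4500 0.7200 7.1900 7.0900] k=[0 0 0 0 0 3 0 0 7 8]
t=10: x=[0.0000 0.0000 0.0000 0.0000 0.2700 2.4600 0.2700 0.6300 6.4600 7.9100] k=[0 0 0 0 0 0 0 2 11 4]
t=11: x=[0.0000 0.0000 0.0000 0.0000 0.0000 0.0000 0.1800 2.6300 9.5600 4.6300] k=[0 0 0 0 0 0 1 2 12 10]
t=12: x=[0.0000 0.0000 0.0000 0.0000 0.0000 0.0900 1.0000 2.8100 10.9200 10.1800] k=[0 0 0 0 0 0 0 8 6 13]
t=13: x=[0.0000 0.0000 0.0000 0.0000 0.0000 0.0000 0.7200 7.1000 6.8100 12.3700] k=[0 0 0 0 0 0 0 7 5 16]
t=14: x=[0.0000 0.0000 0.0000 0.0000 0.0000 0.0000 0.6300 6.1900 6.1700 15.0100] k=[0 0 0 0 0 0 2 9 2 15]
t=15: x=[0.0000 0.0000 0.0000 0.0000 0.0000 0.1800 2.4500 7.7400 3.8000 13.8300] k=[0 0 0 0 0 3 4 10 7 10]
t=16: x=[0.0000 0.0000 0.0000 0.0000 0.2700 2.8200 4.4500 9.1900 7.5400 9.7300] k=[0 0 0 0 3 7 9 12 3 8]
t=17: x=[0.0000 0.0000 0.0000 0.2700 3.0900 6.8200 9.0900 10.9200 4.2600 7.5500] k=[0 0 0 0 0 5 13 7 3 4]
t=18: x=[0.0000 0.0000 0.0000 0.0000 0.4500 5.2700 11.7400 7.1800 3.4500 3.9100] k=[0 0 0 0 1 3 7 3 4 3]

0.0149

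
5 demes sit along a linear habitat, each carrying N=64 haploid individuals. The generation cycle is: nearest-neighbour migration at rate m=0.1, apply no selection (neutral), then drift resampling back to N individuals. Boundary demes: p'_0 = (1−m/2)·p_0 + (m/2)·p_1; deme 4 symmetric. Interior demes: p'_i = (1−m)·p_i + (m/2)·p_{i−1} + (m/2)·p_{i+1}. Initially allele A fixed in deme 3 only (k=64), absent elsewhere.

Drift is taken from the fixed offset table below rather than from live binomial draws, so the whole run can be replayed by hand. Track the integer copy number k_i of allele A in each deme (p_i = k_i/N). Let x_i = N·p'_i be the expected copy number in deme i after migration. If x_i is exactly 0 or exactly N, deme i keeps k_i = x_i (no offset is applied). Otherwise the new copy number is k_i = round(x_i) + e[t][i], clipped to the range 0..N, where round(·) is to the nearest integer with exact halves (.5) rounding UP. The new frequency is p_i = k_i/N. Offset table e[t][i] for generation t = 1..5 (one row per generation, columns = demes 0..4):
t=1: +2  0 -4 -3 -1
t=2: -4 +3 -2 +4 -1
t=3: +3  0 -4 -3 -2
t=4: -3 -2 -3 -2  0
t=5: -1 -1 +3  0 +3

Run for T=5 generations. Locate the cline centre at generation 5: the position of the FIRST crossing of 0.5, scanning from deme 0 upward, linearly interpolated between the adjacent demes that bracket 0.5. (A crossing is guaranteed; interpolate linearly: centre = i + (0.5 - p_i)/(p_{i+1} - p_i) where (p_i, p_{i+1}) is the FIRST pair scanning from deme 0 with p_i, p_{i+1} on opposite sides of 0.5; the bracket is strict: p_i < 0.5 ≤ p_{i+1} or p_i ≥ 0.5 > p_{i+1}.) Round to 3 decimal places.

2.871

t=0: k=[0 0 0 64 0]
t=1: x=[0.0000 0.0000 3.2000 57.6000 3.2000] k=[0 0 0 55 2]
t=2: x=[0.0000 0.0000 2.7500 49.6000 4.6500] k=[0 0 1 54 4]
t=3: x=[0.0000 0.0500 3.6000 48.8500 6.5000] k=[0 0 0 46 5]
t=4: x=[0.0000 0.0000 2.3000 41.6500 7.0500] k=[0 0 0 40 7]
t=5: x=[0.0000 0.0000 2.0000 36.3500 8.6500] k=[0 0 5 36 12]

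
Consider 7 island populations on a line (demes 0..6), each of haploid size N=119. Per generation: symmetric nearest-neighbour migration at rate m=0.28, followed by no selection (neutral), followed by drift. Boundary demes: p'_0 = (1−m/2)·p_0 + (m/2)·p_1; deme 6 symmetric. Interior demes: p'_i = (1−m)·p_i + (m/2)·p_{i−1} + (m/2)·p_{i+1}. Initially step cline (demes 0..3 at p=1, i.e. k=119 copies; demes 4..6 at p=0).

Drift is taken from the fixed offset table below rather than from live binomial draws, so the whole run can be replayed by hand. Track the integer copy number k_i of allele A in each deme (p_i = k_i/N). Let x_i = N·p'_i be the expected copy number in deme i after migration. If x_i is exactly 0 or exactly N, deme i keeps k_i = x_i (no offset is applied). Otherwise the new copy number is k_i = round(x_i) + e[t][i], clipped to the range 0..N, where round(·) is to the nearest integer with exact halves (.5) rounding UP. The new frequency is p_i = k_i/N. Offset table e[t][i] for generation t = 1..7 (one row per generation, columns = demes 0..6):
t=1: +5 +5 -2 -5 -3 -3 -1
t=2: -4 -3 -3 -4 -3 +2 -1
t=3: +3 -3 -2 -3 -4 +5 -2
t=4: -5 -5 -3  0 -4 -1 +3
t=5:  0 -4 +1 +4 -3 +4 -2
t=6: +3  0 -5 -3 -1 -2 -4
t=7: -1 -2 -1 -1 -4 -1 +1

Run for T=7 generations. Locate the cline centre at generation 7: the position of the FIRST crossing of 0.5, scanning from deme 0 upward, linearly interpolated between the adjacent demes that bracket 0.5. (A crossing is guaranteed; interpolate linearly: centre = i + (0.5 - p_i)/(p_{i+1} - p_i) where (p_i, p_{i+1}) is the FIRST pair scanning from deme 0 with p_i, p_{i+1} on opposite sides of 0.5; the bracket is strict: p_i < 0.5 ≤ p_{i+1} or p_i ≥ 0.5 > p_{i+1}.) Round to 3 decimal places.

3.157

t=0: k=[119 119 119 119 0 0 0]
t=1: x=[119.0000 119.0000 119.0000 102.3400 16.6600 0.0000 0.0000] k=[119 119 119 97 14 0 0]
t=2: x=[119.0000 119.0000 115.9200 88.4600 23.6600 1.9600 0.0000] k=[119 119 113 84 21 4 0]
t=3: x=[119.0000 118.1600 109.7800 79.2400 27.4400 5.8200 0.5600] k=[119 115 108 76 23 11 0]
t=4: x=[118.4400 114.5800 104.5000 73.0600 28.7400 11.1400 1.5400] k=[113 110 102 73 25 10 5]
t=5: x=[112.5800 109.3000 99.0600 70.3400 29.6200 11.4000 5.7000] k=[113 105 100 74 27 15 4]
t=6: x=[111.8800 105.4200 97.0600 71.0600 31.9000 15.1400 5.5400] k=[115 105 92 68 31 13 2]
t=7: x=[113.6000 104.5800 90.4600 66.1800 33.6600 13.9800 3.5400] k=[113 103 89 65 30 13 5]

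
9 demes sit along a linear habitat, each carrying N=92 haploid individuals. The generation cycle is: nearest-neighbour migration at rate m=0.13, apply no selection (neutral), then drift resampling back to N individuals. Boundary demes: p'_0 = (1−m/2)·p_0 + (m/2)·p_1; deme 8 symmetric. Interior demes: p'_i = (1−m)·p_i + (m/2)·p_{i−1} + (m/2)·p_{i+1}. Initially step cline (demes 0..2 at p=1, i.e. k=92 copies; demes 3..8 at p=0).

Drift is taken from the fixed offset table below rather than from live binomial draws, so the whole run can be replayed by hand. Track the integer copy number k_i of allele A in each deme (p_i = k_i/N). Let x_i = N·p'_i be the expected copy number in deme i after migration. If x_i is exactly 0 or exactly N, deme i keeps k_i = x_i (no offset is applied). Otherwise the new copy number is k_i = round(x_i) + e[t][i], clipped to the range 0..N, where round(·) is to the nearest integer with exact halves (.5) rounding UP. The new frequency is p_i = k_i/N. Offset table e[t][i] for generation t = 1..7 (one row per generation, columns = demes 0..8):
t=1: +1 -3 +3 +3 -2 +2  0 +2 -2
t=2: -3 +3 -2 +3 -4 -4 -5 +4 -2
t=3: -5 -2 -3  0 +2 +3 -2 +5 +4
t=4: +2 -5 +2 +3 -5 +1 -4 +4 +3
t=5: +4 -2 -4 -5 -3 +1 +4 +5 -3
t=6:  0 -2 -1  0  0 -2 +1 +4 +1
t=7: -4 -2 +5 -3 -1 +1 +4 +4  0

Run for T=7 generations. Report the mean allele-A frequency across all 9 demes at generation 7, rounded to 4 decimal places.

0.3273

t=0: k=[92 92 92 0 0 0 0 0 0]
t=1: x=[92.0000 92.0000 86.0200 5.9800 0.0000 0.0000 0.0000 0.0000 0.0000] k=[92 92 89 9 0 0 0 0 0]
t=2: x=[92.0000 91.8050 83.9950 13.6150 0.5850 0.0000 0.0000 0.0000 0.0000] k=[92 92 82 17 0 0 0 0 0]
t=3: x=[92.0000 91.3500 78.4250 20.1200 1.1050 0.0000 0.0000 0.0000 0.0000] k=[92 89 75 20 3 0 0 0 0]
t=4: x=[91.8050 88.2850 72.3350 22.4700 3.9100 0.1950 0.0000 0.0000 0.0000] k=[92 83 74 25 0 1 0 0 0]
t=5: x=[91.4150 83.0000 71.4000 26.5600 1.6900 0.8700 0.0650 0.0000 0.0000] k=[92 81 67 22 0 2 4 0 0]
t=6: x=[91.2850 80.8050 64.9850 23.4950 1.5600 2.0000 3.6100 0.2600 0.0000] k=[91 79 64 23 2 0 5 4 0]
t=7: x=[90.2200 78.8050 62.3100 24.3000 3.2350 0.4550 4.6100 3.8050 0.2600] k=[86 77 67 21 2 1 9 8 0]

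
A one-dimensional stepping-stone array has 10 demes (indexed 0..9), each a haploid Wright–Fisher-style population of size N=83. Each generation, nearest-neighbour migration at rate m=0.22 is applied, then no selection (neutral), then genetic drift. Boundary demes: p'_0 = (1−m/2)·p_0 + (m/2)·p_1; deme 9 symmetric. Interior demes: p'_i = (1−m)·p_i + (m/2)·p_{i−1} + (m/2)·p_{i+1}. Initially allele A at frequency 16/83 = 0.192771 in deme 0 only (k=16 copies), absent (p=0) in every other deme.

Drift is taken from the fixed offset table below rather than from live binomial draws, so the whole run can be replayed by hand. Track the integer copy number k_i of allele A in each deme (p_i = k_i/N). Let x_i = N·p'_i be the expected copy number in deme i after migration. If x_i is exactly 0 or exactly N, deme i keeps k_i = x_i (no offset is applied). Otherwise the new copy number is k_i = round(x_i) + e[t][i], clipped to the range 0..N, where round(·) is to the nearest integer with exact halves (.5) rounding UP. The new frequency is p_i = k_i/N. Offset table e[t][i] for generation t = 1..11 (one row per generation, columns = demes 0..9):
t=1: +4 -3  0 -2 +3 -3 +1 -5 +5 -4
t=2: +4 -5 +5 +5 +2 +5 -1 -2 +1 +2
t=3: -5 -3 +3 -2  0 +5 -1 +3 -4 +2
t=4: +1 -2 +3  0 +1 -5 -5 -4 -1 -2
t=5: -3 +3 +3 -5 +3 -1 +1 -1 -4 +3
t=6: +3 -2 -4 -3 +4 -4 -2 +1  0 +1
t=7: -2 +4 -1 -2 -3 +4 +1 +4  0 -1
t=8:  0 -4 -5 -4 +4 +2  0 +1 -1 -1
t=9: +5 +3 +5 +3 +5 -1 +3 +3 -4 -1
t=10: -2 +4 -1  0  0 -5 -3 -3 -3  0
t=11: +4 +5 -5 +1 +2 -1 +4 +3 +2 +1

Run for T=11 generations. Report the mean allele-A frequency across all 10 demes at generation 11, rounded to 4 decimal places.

0.0373

t=0: k=[16 0 0 0 0 0 0 0 0 0]
t=1: x=[14.2400 1.7600 0.0000 0.0000 0.0000 0.0000 0.0000 0.0000 0.0000 0.0000] k=[18 0 0 0 0 0 0 0 0 0]
t=2: x=[16.0200 1.9800 0.0000 0.0000 0.0000 0.0000 0.0000 0.0000 0.0000 0.0000] k=[20 0 0 0 0 0 0 0 0 0]
t=3: x=[17.8000 2.2000 0.0000 0.0000 0.0000 0.0000 0.0000 0.0000 0.0000 0.0000] k=[13 0 0 0 0 0 0 0 0 0]
t=4: x=[11.5700 1.4300 0.0000 0.0000 0.0000 0.0000 0.0000 0.0000 0.0000 0.0000] k=[13 0 0 0 0 0 0 0 0 0]
t=5: x=[11.5700 1.4300 0.0000 0.0000 0.0000 0.0000 0.0000 0.0000 0.0000 0.0000] k=[9 4 0 0 0 0 0 0 0 0]
t=6: x=[8.4500 4.1100 0.4400 0.0000 0.0000 0.0000 0.0000 0.0000 0.0000 0.0000] k=[11 2 0 0 0 0 0 0 0 0]
t=7: x=[10.0100 2.7700 0.2200 0.0000 0.0000 0.0000 0.0000 0.0000 0.0000 0.0000] k=[8 7 0 0 0 0 0 0 0 0]
t=8: x=[7.8900 6.3400 0.7700 0.0000 0.0000 0.0000 0.0000 0.0000 0.0000 0.0000] k=[8 2 0 0 0 0 0 0 0 0]
t=9: x=[7.3400 2.4400 0.2200 0.0000 0.0000 0.0000 0.0000 0.0000 0.0000 0.0000] k=[12 5 5 0 0 0 0 0 0 0]
t=10: x=[11.2300 5.7700 4.4500 0.5500 0.0000 0.0000 0.0000 0.0000 0.0000 0.0000] k=[9 10 3 1 0 0 0 0 0 0]
t=11: x=[9.1100 9.1200 3.5500 1.1100 0.1100 0.0000 0.0000 0.0000 0.0000 0.0000] k=[13 14 0 2 2 0 0 0 0 0]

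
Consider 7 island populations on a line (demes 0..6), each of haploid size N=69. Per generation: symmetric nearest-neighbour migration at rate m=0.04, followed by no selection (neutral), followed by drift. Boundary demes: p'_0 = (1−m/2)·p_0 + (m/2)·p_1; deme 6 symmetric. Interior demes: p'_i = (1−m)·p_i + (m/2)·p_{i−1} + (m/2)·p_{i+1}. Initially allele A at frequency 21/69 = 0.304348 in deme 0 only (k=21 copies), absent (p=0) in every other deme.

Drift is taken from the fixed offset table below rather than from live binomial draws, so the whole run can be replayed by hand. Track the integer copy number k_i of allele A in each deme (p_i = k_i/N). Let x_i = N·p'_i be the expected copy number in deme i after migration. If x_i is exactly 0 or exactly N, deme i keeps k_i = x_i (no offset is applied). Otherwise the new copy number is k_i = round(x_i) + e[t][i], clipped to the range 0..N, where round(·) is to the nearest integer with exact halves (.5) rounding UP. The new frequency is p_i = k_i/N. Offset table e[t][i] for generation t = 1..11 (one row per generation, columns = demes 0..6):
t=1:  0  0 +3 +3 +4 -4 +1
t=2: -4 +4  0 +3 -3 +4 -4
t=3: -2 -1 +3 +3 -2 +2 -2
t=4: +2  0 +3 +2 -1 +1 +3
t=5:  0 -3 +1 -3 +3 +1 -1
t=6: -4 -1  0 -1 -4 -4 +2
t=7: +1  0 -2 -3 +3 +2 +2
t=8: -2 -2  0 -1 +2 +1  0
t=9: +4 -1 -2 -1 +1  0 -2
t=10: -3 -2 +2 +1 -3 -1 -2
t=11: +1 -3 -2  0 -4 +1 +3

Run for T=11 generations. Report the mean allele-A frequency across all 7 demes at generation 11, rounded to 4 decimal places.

t=0: k=[21 0 0 0 0 0 0]
t=1: x=[20.5800 0.4200 0.0000 0.0000 0.0000 0.0000 0.0000] k=[21 0 0 0 0 0 0]
t=2: x=[20.5800 0.4200 0.0000 0.0000 0.0000 0.0000 0.0000] k=[17 4 0 0 0 0 0]
t=3: x=[16.7400 4.1800 0.0800 0.0000 0.0000 0.0000 0.0000] k=[15 3 3 0 0 0 0]
t=4: x=[14.7600 3.2400 2.9400 0.0600 0.0000 0.0000 0.0000] k=[17 3 6 2 0 0 0]
t=5: x=[16.7200 3.3400 5.8600 2.0400 0.0400 0.0000 0.0000] k=[17 0 7 0 3 0 0]
t=6: x=[16.6600 0.4800 6.7200 0.2000 2.8800 0.0600 0.0000] k=[13 0 7 0 0 0 0]
t=7: x=[12.7400 0.4000 6.7200 0.1400 0.0000 0.0000 0.0000] k=[14 0 5 0 0 0 0]
t=8: x=[13.7200 0.3800 4.8000 0.1000 0.0000 0.0000 0.0000] k=[12 0 5 0 0 0 0]
t=9: x=[11.7600 0.3400 4.8000 0.1000 0.0000 0.0000 0.0000] k=[16 0 3 0 0 0 0]
t=10: x=[15.6800 0.3800 2.8800 0.0600 0.0000 0.0000 0.0000] k=[13 0 5 1 0 0 0]
t=11: x=[12.7400 0.3600 4.8200 1.0600 0.0200 0.0000 0.0000] k=[14 0 3 1 0 0 0]

0.0373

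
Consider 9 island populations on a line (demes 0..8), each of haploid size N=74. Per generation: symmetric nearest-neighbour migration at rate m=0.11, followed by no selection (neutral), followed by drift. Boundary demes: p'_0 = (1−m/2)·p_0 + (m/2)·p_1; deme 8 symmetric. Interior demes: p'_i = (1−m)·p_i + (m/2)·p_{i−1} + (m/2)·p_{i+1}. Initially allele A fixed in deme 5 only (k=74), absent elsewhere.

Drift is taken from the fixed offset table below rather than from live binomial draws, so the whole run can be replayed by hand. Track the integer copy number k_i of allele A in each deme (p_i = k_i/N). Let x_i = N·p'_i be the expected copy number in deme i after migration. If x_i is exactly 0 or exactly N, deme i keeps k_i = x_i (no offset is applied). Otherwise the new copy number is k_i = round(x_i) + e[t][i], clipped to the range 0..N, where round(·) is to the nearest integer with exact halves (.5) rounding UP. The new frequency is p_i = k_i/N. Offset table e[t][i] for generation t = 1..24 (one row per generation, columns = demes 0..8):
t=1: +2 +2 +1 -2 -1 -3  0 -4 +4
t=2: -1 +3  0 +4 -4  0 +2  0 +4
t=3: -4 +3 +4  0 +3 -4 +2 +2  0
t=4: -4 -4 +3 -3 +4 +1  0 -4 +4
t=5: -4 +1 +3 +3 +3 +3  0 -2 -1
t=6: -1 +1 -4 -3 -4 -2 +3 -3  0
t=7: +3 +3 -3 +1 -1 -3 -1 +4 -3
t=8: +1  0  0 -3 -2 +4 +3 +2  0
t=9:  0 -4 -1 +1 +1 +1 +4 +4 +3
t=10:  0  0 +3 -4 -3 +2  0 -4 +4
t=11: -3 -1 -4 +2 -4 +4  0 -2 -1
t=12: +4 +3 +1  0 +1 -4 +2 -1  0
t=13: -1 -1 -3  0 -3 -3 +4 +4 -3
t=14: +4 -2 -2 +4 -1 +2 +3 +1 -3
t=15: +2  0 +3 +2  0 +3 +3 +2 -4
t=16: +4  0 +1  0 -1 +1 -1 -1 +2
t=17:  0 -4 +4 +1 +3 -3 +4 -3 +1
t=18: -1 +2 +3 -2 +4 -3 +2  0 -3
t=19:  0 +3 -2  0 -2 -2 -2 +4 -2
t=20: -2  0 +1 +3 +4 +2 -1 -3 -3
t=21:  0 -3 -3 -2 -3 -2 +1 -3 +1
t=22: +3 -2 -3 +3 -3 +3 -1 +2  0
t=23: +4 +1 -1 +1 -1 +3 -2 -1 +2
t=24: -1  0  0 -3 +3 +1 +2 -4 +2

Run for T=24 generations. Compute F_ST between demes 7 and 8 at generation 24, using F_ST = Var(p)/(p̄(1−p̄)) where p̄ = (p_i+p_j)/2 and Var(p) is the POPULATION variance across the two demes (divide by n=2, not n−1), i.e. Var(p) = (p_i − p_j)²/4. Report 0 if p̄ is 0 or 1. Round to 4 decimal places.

0.0005

t=0: k=[0 0 0 0 0 74 0 0 0]
t=1: x=[0.0000 0.0000 0.0000 0.0000 4.0700 65.8600 4.0700 0.0000 0.0000] k=[0 0 0 0 3 63 4 0 0]
t=2: x=[0.0000 0.0000 0.0000 0.1650 6.1350 56.4550 7.0250 0.2200 0.0000] k=[0 0 0 4 2 56 9 0 0]
t=3: x=[0.0000 0.0000 0.2200 3.6700 5.0800 50.4450 11.0900 0.4950 0.0000] k=[0 0 4 4 8 46 13 2 0]
t=4: x=[0.0000 0.2200 3.7800 4.2200 9.8700 42.0950 14.2100 2.4950 0.1100] k=[0 0 7 1 14 43 14 0 4]
t=5: x=[0.0000 0.3850 6.2850 2.0450 14.8800 39.8100 14.8250 0.9900 3.7800] k=[0 1 9 5 18 43 15 0 3]
t=6: x=[0.0550 1.3850 8.3400 5.9350 18.6600 40.0850 15.7150 0.9900 2.8350] k=[0 2 4 3 15 38 19 0 3]
t=7: x=[0.1100 2.0000 3.8350 3.7150 15.6050 35.6900 19.0000 1.2100 2.8350] k=[3 5 1 5 15 33 18 5 0]
t=8: x=[3.1100 4.6700 1.4400 5.3300 15.4400 31.1850 18.1100 5.4400 0.2750] k=[4 5 1 2 13 35 21 7 0]
t=9: x=[4.0550 4.7250 1.2750 2.5500 13.6050 33.0200 21.0000 7.3850 0.3850] k=[4 1 0 4 15 34 25 11 3]
t=10: x=[3.8350 1.1100 0.2750 4.3850 15.4400 32.4600 24.7250 11.3300 3.4400] k=[4 1 3 0 12 34 25 7 7]
t=11: x=[3.8350 1.2750 2.7250 0.8250 12.5500 32.2950 24.5050 7.9900 7.0000] k=[1 0 0 3 9 36 25 6 6]
t=12: x=[0.9450 0.0550 0.1650 3.1650 10.1550 33.9100 24.5600 7.0450 6.0000] k=[5 3 1 3 11 30 27 6 6]
t=13: x=[4.8900 3.0000 1.2200 3.3300 11.6050 28.7900 26.0100 7.1550 6.0000] k=[4 2 0 3 9 26 30 11 3]
t=14: x=[3.8900 2.0000 0.2750 3.1650 9.6050 25.2850 28.7350 11.6050 3.4400] k=[8 0 0 7 9 27 32 13 0]
t=15: x=[7.5600 0.4400 0.3850 6.7250 9.8800 26.2850 30.6800 13.3300 0.7150] k=[10 0 3 9 10 29 34 15 0]
t=16: x=[9.4500 0.7150 3.1650 8.7250 10.9900 28.2300 32.6800 15.2200 0.8250] k=[13 1 4 9 10 29 32 14 3]
t=17: x=[12.3400 1.8250 4.1100 8.7800 10.9900 28.1200 30.8450 14.3850 3.6050] k=[12 0 8 10 14 25 35 11 5]
t=18: x=[11.3400 1.1000 7.6700 10.1100 14.3850 24.9450 33.1300 11.9900 5.3300] k=[10 3 11 8 18 22 35 12 2]
t=19: x=[9.6150 3.8250 10.3950 8.7150 17.6700 22.4950 33.0200 12.7150 2.5500] k=[10 7 8 9 16 20 31 17 1]
t=20: x=[9.8350 7.2200 8.0000 9.3300 15.8350 20.3850 29.6250 16.8900 1.8800] k=[8 7 9 12 20 22 29 14 0]
t=21: x=[7.9450 7.1650 9.0550 12.2750 19.6700 22.2750 27.7900 14.0550 0.7700] k=[8 4 6 10 17 20 29 11 2]
t=22: x=[7.7800 4.3300 6.1100 10.1650 16.7800 20.3300 27.5150 11.4950 2.4950] k=[11 2 3 13 14 23 27 13 2]
t=23: x=[10.5050 2.5500 3.4950 12.5050 14.4400 22.7250 26.0100 13.1650 2.6050] k=[15 4 2 14 13 26 24 12 5]
t=24: x=[14.3950 4.4950 2.7700 13.2850 13.7700 25.1750 23.4500 12.2750 5.3850] k=[13 4 3 10 17 26 25 8 7]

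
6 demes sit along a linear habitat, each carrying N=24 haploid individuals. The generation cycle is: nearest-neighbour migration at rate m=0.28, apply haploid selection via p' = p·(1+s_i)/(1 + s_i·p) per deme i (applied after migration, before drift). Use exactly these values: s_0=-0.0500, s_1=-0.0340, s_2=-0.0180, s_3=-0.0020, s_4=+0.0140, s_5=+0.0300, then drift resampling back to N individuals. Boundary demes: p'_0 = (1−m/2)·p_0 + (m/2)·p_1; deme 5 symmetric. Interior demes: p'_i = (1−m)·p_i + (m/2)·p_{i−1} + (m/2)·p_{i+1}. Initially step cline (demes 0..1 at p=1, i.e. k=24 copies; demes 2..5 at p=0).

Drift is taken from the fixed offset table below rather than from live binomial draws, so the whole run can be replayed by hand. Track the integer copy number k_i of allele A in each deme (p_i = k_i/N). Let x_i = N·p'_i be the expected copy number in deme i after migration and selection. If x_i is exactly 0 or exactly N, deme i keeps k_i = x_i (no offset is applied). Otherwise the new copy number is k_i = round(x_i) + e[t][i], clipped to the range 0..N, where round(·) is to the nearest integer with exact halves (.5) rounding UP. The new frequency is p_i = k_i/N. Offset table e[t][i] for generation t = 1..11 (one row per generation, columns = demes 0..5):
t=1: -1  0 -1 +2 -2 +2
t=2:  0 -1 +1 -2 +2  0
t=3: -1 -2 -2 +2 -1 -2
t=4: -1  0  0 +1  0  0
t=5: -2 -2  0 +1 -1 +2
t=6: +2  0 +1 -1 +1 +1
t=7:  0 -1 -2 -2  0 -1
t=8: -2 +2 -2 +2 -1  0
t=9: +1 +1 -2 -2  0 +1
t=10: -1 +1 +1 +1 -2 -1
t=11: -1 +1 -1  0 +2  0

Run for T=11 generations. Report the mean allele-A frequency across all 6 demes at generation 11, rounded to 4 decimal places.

t=0: k=[24 24 0 0 0 0]
t=1: x=[24.0000 20.5388 3.3079 0.0000 0.0000 0.0000] k=[24 21 2 0 0 0]
t=2: x=[23.5583 18.6169 4.3153 0.2794 0.0000 0.0000] k=[24 18 5 0 0 0]
t=3: x=[23.1174 16.8475 6.0376 0.6986 0.0000 0.0000] k=[22 15 4 3 0 0]
t=4: x=[20.8835 14.2404 5.3244 2.7152 0.4258 0.0000] k=[20 14 5 4 0 0]
t=5: x=[18.9588 13.3756 6.0376 3.5739 0.5677 0.0000] k=[17 11 6 5 0 0]
t=6: x=[15.8869 10.9338 6.4738 4.4328 0.7095 0.0000] k=[18 11 7 3 2 0]
t=7: x=[16.7634 11.2131 6.9103 3.4141 1.8840 0.2883] k=[17 10 5 1 2 0]
t=8: x=[15.7445 10.0772 5.0670 1.6968 1.6006 0.2883] k=[14 12 3 4 1 0]
t=9: x=[13.4175 10.8141 4.3351 3.4341 1.2970 0.1442] k=[14 12 2 1 1 1]
t=10: x=[13.4175 10.6746 3.2092 1.1378 1.0134 1.0287] k=[12 12 4 2 0 0]
t=11: x=[11.6923 10.6746 4.7702 1.9963 0.2839 0.0000] k=[11 12 4 2 2 0]

0.2153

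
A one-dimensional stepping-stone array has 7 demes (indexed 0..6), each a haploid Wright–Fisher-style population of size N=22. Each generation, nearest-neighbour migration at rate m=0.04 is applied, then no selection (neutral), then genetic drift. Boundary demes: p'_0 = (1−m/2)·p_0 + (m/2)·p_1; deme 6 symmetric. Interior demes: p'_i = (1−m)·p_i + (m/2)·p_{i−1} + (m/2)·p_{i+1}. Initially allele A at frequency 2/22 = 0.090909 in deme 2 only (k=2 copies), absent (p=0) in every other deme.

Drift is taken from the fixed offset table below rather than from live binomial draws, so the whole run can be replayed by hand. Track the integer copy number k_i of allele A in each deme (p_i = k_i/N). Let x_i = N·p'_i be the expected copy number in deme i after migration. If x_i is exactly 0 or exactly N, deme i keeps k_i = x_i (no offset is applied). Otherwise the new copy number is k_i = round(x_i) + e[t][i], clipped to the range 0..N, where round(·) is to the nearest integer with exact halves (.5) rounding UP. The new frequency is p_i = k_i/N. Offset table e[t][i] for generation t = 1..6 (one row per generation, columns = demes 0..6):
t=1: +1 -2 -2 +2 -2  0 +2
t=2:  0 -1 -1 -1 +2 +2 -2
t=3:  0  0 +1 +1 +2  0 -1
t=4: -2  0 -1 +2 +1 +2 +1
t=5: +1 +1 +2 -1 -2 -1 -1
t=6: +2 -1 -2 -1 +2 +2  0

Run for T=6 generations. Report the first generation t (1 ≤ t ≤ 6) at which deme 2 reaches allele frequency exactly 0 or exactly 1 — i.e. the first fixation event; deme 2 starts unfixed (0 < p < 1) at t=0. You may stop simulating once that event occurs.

t=0: k=[0 0 2 0 0 0 0]
t=1: x=[0.0000 0.0400 1.9200 0.0400 0.0000 0.0000 0.0000] k=[0 0 0 2 0 0 0]

1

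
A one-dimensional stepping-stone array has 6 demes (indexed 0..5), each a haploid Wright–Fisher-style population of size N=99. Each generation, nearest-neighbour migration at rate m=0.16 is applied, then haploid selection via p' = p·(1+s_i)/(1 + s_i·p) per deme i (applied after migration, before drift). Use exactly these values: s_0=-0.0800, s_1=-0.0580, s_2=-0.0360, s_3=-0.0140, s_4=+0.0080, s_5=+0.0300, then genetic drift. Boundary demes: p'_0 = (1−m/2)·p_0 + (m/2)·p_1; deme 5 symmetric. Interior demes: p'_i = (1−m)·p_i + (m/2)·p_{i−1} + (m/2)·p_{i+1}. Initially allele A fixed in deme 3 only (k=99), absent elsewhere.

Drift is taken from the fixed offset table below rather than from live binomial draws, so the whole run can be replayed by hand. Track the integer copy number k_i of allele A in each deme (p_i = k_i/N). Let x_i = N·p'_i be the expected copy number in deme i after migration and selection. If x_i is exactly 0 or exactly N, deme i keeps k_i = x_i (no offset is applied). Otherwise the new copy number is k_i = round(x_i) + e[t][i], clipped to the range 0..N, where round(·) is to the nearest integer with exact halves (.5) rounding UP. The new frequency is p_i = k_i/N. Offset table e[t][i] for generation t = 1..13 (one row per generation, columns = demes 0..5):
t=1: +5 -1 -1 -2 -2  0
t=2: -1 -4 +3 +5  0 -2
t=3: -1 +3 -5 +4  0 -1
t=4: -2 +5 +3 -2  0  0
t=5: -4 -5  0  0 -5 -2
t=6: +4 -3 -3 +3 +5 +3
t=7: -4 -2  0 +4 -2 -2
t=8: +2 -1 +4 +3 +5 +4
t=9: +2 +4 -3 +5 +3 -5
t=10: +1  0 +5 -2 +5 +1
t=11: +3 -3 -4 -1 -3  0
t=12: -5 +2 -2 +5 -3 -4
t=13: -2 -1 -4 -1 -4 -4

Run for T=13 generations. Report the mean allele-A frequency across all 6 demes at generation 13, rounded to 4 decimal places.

0.1532

t=0: k=[0 0 0 99 0 0]
t=1: x=[0.0000 0.0000 7.6569 82.9715 7.9783 0.0000] k=[0 0 7 81 6 0]
t=2: x=[0.0000 0.5277 11.9688 68.7848 11.6014 0.4943] k=[0 0 15 74 12 0]
t=3: x=[0.0000 1.1312 17.9743 64.0017 16.1072 0.9885] k=[0 4 13 68 16 0]
t=4: x=[0.2945 4.1555 16.1776 59.1047 19.0020 1.3179] k=[0 9 19 57 19 1]
t=5: x=[0.6628 8.5991 20.6347 50.5713 20.7303 2.5113] k=[0 4 21 51 16 1]
t=6: x=[0.2945 4.7617 21.4182 45.4532 17.7156 2.2645] k=[4 2 18 48 23 5]
t=7: x=[3.5438 3.2470 18.5607 43.2563 23.7034 6.6203] k=[0 1 19 47 22 5]
t=8: x=[0.0736 2.2262 19.2256 42.4179 22.7794 6.5382] k=[2 1 23 45 28 11]
t=9: x=[1.7691 2.6797 22.3590 41.5397 28.1603 12.6833] k=[4 7 19 47 31 8]
t=10: x=[3.9142 7.3053 19.6952 43.1365 30.6082 10.1051] k=[5 7 25 41 36 11]
t=11: x=[4.7671 7.8378 24.1640 38.9863 34.5791 13.3375] k=[8 5 20 38 32 13]
t=12: x=[7.1843 6.0895 19.6560 35.7573 31.1298 14.8901] k=[2 8 18 41 28 11]
t=13: x=[2.2862 7.8758 18.4825 37.7900 27.8392 12.6833] k=[0 7 14 37 24 9]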